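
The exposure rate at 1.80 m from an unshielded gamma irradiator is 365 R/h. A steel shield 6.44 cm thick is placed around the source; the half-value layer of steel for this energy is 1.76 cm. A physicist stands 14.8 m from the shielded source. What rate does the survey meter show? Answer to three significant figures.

0.427 R/h

Distance alone: 365 × (1.80/14.8)² = 365 × 0.01479 = 5.398 R/h.
Shield: 6.44/1.76 = 3.659 half-value layers → attenuation 2^(−3.659) = 0.07916.
Combined: 5.398 × 0.07916 = 0.4273 R/h.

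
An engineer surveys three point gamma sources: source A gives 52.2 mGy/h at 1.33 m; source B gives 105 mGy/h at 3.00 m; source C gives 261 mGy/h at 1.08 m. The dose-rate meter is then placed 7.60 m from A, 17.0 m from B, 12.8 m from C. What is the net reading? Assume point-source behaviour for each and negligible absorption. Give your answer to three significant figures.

By superposition, sum each source's inverse-square contribution:
A: 52.2 × (1.33/7.60)² = 1.599 mGy/h
B: 105 × (3.00/17.0)² = 3.270 mGy/h
C: 261 × (1.08/12.8)² = 1.858 mGy/h
Total = 1.599 + 3.270 + 1.858 = 6.727 mGy/h.

6.73 mGy/h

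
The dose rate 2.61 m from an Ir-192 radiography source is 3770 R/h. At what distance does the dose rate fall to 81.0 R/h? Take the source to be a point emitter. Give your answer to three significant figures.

Since intensity falls as 1/r², d₂ = d₁·√(I₁/I₂).
I₁/I₂ = 3770/81.0 = 46.54, so d₂ = 2.61 × √46.54 = 17.81 m.

17.8 m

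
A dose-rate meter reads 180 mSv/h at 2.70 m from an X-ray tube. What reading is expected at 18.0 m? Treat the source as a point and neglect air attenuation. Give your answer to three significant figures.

4.05 mSv/h

Applying the 1/r² law, the rate at 18.0 m is
(2.70/18.0)² = 0.02250, so 180 × 0.02250 = 4.050 mSv/h.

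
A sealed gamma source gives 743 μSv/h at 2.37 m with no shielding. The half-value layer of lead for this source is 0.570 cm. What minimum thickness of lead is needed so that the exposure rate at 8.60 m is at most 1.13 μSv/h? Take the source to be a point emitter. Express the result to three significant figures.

3.22 cm

At 8.60 m, distance alone gives 743 × (2.37/8.60)² = 743 × 0.07595 = 56.43 μSv/h.
Further attenuation needed: 56.43/1.13 = 49.94.
n = log₂(49.94) = 5.642 half-value layers.
Thickness = 5.642 × 0.570 cm = 3.216 cm.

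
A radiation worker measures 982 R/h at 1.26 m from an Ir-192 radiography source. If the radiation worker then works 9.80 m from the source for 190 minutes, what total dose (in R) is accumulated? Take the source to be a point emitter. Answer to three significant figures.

51.4 R

Since intensity falls as 1/r², rate at 9.80 m:
982 × (1.26/9.80)² = 982 × 0.01653 = 16.23 R/h.
Dose = rate × time = 16.23 R/h × 3.167 h = 51.40 R.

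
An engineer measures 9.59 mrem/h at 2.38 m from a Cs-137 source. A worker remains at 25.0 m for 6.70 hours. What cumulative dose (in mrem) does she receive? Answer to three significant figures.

0.582 mrem

Using I₁d₁² = I₂d₂², rate at 25.0 m:
(2.38/25.0)² = 0.009063, so 9.59 × 0.009063 = 0.08691 mrem/h.
Dose = rate × time = 0.08691 mrem/h × 6.700 h = 0.5823 mrem.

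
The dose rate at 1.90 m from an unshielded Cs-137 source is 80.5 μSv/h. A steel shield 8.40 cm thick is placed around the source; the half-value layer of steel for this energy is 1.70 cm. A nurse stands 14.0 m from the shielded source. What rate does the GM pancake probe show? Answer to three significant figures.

Distance alone: 80.5 × (1.90/14.0)² = 80.5 × 0.01842 = 1.483 μSv/h.
Shield: 8.40/1.70 = 4.941 half-value layers → attenuation 2^(−4.941) = 0.03255.
Combined: 1.483 × 0.03255 = 0.04827 μSv/h.

0.0483 μSv/h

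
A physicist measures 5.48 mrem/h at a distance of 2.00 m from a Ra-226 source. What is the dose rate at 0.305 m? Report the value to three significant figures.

236 mrem/h

Applying the 1/r² law, the rate at 0.305 m is
5.48 × (2.00/0.305)² = 5.48 × 43.00 = 235.6 mrem/h.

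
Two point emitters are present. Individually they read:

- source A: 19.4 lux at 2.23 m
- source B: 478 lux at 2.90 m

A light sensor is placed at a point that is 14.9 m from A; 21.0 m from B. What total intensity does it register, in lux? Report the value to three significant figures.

Each source contributes Iᵢ·(dᵢ/rᵢ)²; contributions add.
A: 19.4 × (2.23/14.9)² = 0.4345 lux
B: 478 × (2.90/21.0)² = 9.116 lux
Total = 0.4345 + 9.116 = 9.550 lux.

9.55 lux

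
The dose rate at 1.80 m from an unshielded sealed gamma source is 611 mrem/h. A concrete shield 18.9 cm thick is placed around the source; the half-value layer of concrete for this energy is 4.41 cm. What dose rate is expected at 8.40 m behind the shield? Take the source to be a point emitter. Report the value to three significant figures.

1.44 mrem/h

Distance alone: (1.80/8.40)² = 0.04592, so 611 × 0.04592 = 28.06 mrem/h.
Shield: 18.9/4.41 = 4.286 half-value layers → attenuation 2^(−4.286) = 0.05126.
Combined: 28.06 × 0.05126 = 1.438 mrem/h.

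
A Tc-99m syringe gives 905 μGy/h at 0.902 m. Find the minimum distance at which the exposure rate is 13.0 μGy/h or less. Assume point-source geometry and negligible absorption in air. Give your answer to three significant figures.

7.53 m

By the inverse-square law, d₂ = d₁·√(I₁/I₂).
I₁/I₂ = 905/13.0 = 69.62, so d₂ = 0.902 × √69.62 = 7.526 m.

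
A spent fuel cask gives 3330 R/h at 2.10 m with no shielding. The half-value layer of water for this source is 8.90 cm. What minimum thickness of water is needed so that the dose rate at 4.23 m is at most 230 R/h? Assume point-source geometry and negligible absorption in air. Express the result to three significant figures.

At 4.23 m, distance alone gives 3330 × (2.10/4.23)² = 3330 × 0.2465 = 820.8 R/h.
Further attenuation needed: 820.8/230 = 3.569.
n = log₂(3.569) = 1.836 half-value layers.
Thickness = 1.836 × 8.90 cm = 16.34 cm.

16.3 cm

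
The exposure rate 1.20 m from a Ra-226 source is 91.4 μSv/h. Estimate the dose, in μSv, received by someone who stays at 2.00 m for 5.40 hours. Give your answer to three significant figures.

178 μSv

Using I₁d₁² = I₂d₂², rate at 2.00 m:
(1.20/2.00)² = 0.3600, so 91.4 × 0.3600 = 32.90 μSv/h.
Dose = rate × time = 32.90 μSv/h × 5.400 h = 177.7 μSv.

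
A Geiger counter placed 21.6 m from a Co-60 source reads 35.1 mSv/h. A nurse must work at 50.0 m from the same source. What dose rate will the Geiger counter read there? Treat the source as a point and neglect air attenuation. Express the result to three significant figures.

Since intensity falls as 1/r², scaling from 21.6 m to 50.0 m:
35.1 × (21.6/50.0)² = 35.1 × 0.1866 = 6.550 mSv/h.

6.55 mSv/h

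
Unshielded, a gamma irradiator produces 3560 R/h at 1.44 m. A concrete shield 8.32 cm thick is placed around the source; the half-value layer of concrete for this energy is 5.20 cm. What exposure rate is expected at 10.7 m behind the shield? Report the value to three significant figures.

Distance alone: 3560 × (1.44/10.7)² = 3560 × 0.01811 = 64.47 R/h.
Shield: 8.32/5.20 = 1.600 half-value layers → attenuation 2^(−1.600) = 0.3299.
Combined: 64.47 × 0.3299 = 21.27 R/h.

21.3 R/h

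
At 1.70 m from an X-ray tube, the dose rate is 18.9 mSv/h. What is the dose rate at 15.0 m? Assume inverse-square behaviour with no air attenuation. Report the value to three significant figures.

0.243 mSv/h

Applying the 1/r² law, the rate at 15.0 m is
(1.70/15.0)² = 0.01284, so 18.9 × 0.01284 = 0.2427 mSv/h.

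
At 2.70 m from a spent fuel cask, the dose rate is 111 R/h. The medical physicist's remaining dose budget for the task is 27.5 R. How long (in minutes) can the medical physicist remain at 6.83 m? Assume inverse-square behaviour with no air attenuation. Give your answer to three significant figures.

By the inverse-square law, rate at 6.83 m:
111 × (2.70/6.83)² = 111 × 0.1563 = 17.35 R/h.
Stay time = 27.5 R ÷ 17.35 R/h = 1.585 h = 95.10 min.

95.1 min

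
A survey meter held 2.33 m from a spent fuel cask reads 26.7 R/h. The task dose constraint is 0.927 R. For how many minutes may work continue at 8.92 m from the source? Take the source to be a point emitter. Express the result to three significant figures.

30.5 min

Applying the 1/r² law, rate at 8.92 m:
(2.33/8.92)² = 0.06823, so 26.7 × 0.06823 = 1.822 R/h.
Stay time = 0.927 R ÷ 1.822 R/h = 0.5088 h = 30.53 min.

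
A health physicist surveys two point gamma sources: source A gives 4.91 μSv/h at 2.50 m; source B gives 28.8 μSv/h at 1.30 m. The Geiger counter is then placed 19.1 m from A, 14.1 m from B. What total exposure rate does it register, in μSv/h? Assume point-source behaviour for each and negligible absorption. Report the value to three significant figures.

0.329 μSv/h

Each source contributes Iᵢ·(dᵢ/rᵢ)²; contributions add.
A: 4.91 × (2.50/19.1)² = 0.08412 μSv/h
B: 28.8 × (1.30/14.1)² = 0.2448 μSv/h
Total = 0.08412 + 0.2448 = 0.3289 μSv/h.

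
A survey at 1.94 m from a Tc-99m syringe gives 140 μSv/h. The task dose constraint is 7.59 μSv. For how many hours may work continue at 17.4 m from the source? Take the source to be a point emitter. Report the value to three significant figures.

Using I₁d₁² = I₂d₂², rate at 17.4 m:
140 × (1.94/17.4)² = 140 × 0.01243 = 1.740 μSv/h.
Stay time = 7.59 μSv ÷ 1.740 μSv/h = 4.362 h.

4.36 h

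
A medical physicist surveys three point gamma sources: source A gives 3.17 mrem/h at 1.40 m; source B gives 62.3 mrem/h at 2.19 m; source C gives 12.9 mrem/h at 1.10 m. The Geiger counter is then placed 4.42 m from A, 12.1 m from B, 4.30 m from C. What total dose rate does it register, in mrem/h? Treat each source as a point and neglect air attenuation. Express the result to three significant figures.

Each source contributes Iᵢ·(dᵢ/rᵢ)²; contributions add.
A: 3.17 × (1.40/4.42)² = 0.3180 mrem/h
B: 62.3 × (2.19/12.1)² = 2.041 mrem/h
C: 12.9 × (1.10/4.30)² = 0.8442 mrem/h
Total = 0.3180 + 2.041 + 0.8442 = 3.203 mrem/h.

3.20 mrem/h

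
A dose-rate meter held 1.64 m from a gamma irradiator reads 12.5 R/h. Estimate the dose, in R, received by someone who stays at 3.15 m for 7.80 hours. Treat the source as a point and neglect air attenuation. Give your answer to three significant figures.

26.4 R

Intensity scales as (d₁/d₂)², so rate at 3.15 m:
12.5 × (1.64/3.15)² = 12.5 × 0.2711 = 3.389 R/h.
Dose = rate × time = 3.389 R/h × 7.800 h = 26.43 R.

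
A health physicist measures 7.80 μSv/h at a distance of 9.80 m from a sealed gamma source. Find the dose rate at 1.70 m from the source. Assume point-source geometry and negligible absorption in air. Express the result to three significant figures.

259 μSv/h

Applying the 1/r² law, the rate at 1.70 m is
(9.80/1.70)² = 33.23, so 7.80 × 33.23 = 259.2 μSv/h.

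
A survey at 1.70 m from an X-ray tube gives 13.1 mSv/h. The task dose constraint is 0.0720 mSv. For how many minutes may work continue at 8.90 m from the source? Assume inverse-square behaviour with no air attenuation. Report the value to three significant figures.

Using I₁d₁² = I₂d₂², rate at 8.90 m:
(1.70/8.90)² = 0.03649, so 13.1 × 0.03649 = 0.4780 mSv/h.
Stay time = 0.0720 mSv ÷ 0.4780 mSv/h = 0.1506 h = 9.036 min.

9.04 min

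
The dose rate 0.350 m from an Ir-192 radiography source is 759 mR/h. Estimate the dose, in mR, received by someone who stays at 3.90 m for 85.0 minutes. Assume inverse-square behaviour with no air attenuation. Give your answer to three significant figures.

8.66 mR

Applying the 1/r² law, rate at 3.90 m:
(0.350/3.90)² = 0.008054, so 759 × 0.008054 = 6.113 mR/h.
Dose = rate × time = 6.113 mR/h × 1.417 h = 8.662 mR.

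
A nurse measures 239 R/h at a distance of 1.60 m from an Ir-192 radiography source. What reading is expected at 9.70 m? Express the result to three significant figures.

Since intensity falls as 1/r², the rate at 9.70 m is
(1.60/9.70)² = 0.02721, so 239 × 0.02721 = 6.503 R/h.

6.50 R/h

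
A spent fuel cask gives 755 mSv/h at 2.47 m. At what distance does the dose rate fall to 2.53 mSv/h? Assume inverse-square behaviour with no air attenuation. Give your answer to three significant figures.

42.7 m

Since intensity falls as 1/r², d₂ = d₁·√(I₁/I₂).
I₁/I₂ = 755/2.53 = 298.4, so d₂ = 2.47 × √298.4 = 42.67 m.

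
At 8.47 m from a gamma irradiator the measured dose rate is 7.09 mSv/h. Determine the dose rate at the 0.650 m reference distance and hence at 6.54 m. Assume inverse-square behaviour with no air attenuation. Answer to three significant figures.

Since intensity falls as 1/r²,
At 0.650 m: (8.47/0.650)² = 169.8, so 7.09 × 169.8 = 1204 mSv/h
At 6.54 m: 1204 × (0.650/6.54)² = 1204 × 0.009878 = 11.89 mSv/h.

1200 mSv/h; 11.9 mSv/h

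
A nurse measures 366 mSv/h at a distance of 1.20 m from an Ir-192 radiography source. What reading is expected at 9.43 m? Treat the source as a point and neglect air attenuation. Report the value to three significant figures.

By the inverse-square law, the rate at 9.43 m is
366 × (1.20/9.43)² = 366 × 0.01619 = 5.926 mSv/h.

5.93 mSv/h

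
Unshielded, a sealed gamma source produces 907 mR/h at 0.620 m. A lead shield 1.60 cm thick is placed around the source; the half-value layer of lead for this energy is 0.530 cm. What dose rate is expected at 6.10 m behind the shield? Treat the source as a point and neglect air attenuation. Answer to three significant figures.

1.16 mR/h

Distance alone: (0.620/6.10)² = 0.01033, so 907 × 0.01033 = 9.369 mR/h.
Shield: 1.60/0.530 = 3.019 half-value layers → attenuation 2^(−3.019) = 0.1234.
Combined: 9.369 × 0.1234 = 1.156 mR/h.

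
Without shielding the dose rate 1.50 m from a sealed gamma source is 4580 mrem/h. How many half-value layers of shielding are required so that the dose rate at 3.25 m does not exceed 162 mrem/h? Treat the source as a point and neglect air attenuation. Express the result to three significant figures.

2.59 half-value layers

At 3.25 m, distance alone gives 4580 × (1.50/3.25)² = 4580 × 0.2130 = 975.5 mrem/h.
Further attenuation needed: 975.5/162 = 6.022.
n = log₂(6.022) = 2.590 half-value layers.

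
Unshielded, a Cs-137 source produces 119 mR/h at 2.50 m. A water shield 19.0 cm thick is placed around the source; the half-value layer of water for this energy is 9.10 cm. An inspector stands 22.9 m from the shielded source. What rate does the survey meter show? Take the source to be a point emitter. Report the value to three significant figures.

0.334 mR/h

Distance alone: (2.50/22.9)² = 0.01192, so 119 × 0.01192 = 1.418 mR/h.
Shield: 19.0/9.10 = 2.088 half-value layers → attenuation 2^(−2.088) = 0.2352.
Combined: 1.418 × 0.2352 = 0.3335 mR/h.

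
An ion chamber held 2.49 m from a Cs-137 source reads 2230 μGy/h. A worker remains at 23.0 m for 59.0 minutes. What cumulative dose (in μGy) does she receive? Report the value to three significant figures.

Intensity scales as (d₁/d₂)², so rate at 23.0 m:
2230 × (2.49/23.0)² = 2230 × 0.01172 = 26.14 μGy/h.
Dose = rate × time = 26.14 μGy/h × 0.9833 h = 25.70 μGy.

25.7 μGy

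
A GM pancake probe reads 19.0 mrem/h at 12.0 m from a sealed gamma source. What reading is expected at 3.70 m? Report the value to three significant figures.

200 mrem/h

Using I₁d₁² = I₂d₂², the rate at 3.70 m is
(12.0/3.70)² = 10.52, so 19.0 × 10.52 = 199.9 mrem/h.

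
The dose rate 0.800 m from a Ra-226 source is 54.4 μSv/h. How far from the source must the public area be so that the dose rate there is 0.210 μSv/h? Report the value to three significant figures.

By the inverse-square law, d₂ = d₁·√(I₁/I₂).
I₁/I₂ = 54.4/0.210 = 259.0, so d₂ = 0.800 × √259.0 = 12.87 m.

12.9 m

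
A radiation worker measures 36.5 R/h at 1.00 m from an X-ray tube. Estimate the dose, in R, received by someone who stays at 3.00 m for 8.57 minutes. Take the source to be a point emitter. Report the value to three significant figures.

Intensity scales as (d₁/d₂)², so rate at 3.00 m:
(1.00/3.00)² = 0.1111, so 36.5 × 0.1111 = 4.055 R/h.
Dose = rate × time = 4.055 R/h × 0.1428 h = 0.5791 R.

0.579 R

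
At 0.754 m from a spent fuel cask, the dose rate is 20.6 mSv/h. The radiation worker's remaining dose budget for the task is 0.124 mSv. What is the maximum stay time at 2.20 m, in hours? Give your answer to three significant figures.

0.0512 h

Since intensity falls as 1/r², rate at 2.20 m:
20.6 × (0.754/2.20)² = 20.6 × 0.1175 = 2.421 mSv/h.
Stay time = 0.124 mSv ÷ 2.421 mSv/h = 0.05122 h.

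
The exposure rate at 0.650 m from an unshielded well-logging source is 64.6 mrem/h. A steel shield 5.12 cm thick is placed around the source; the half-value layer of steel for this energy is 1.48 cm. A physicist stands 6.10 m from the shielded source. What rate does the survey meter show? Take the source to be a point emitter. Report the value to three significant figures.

0.0667 mrem/h

Distance alone: 64.6 × (0.650/6.10)² = 64.6 × 0.01135 = 0.7332 mrem/h.
Shield: 5.12/1.48 = 3.459 half-value layers → attenuation 2^(−3.459) = 0.09094.
Combined: 0.7332 × 0.09094 = 0.06668 mrem/h.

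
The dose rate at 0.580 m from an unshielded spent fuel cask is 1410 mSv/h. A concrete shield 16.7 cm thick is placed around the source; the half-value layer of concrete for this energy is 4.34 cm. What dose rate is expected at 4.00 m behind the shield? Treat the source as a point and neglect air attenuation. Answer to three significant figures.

2.06 mSv/h

Distance alone: (0.580/4.00)² = 0.02102, so 1410 × 0.02102 = 29.64 mSv/h.
Shield: 16.7/4.34 = 3.848 half-value layers → attenuation 2^(−3.848) = 0.06944.
Combined: 29.64 × 0.06944 = 2.058 mSv/h.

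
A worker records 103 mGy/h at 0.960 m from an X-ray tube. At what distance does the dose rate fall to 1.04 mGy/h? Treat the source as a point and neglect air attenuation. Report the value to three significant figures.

Intensity scales as (d₁/d₂)², so d₂ = d₁·√(I₁/I₂).
I₁/I₂ = 103/1.04 = 99.04, so d₂ = 0.960 × √99.04 = 9.554 m.

9.55 m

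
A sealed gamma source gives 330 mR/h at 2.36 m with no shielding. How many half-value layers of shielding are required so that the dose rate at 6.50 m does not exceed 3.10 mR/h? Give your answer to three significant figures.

At 6.50 m, distance alone gives 330 × (2.36/6.50)² = 330 × 0.1318 = 43.49 mR/h.
Further attenuation needed: 43.49/3.10 = 14.03.
n = log₂(14.03) = 3.810 half-value layers.

3.81 half-value layers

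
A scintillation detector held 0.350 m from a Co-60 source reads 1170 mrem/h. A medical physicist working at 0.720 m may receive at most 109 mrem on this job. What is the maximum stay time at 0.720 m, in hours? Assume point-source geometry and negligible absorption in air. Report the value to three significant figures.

By the inverse-square law, rate at 0.720 m:
1170 × (0.350/0.720)² = 1170 × 0.2363 = 276.5 mrem/h.
Stay time = 109 mrem ÷ 276.5 mrem/h = 0.3942 h.

0.394 h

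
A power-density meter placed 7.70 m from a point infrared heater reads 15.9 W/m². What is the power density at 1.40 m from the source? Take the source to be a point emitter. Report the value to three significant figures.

481 W/m²

By the inverse-square law, scaling from 7.70 m to 1.40 m:
15.9 × (7.70/1.40)² = 15.9 × 30.25 = 481.0 W/m².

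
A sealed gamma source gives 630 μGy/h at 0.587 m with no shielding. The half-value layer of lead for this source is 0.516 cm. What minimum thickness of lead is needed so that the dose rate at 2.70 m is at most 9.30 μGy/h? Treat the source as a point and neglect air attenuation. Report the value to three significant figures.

0.866 cm

At 2.70 m, distance alone gives (0.587/2.70)² = 0.04727, so 630 × 0.04727 = 29.78 μGy/h.
Further attenuation needed: 29.78/9.30 = 3.202.
n = log₂(3.202) = 1.679 half-value layers.
Thickness = 1.679 × 0.516 cm = 0.8664 cm.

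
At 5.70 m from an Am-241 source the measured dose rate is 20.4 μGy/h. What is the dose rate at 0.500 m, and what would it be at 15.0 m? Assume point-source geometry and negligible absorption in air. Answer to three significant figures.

2650 μGy/h; 2.95 μGy/h

Since intensity falls as 1/r²,
At 0.500 m: (5.70/0.500)² = 130.0, so 20.4 × 130.0 = 2652 μGy/h
At 15.0 m: 2652 × (0.500/15.0)² = 2652 × 0.001111 = 2.946 μGy/h.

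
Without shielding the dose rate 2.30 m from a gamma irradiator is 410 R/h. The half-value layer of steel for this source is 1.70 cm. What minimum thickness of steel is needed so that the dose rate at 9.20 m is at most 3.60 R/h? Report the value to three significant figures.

4.81 cm

At 9.20 m, distance alone gives 410 × (2.30/9.20)² = 410 × 0.06250 = 25.62 R/h.
Further attenuation needed: 25.62/3.60 = 7.117.
n = log₂(7.117) = 2.831 half-value layers.
Thickness = 2.831 × 1.70 cm = 4.813 cm.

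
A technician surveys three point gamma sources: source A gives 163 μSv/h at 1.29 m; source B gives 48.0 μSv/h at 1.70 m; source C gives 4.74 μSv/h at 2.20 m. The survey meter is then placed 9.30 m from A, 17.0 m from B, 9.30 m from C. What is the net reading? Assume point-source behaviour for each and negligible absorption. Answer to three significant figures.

Each source contributes Iᵢ·(dᵢ/rᵢ)²; contributions add.
A: 163 × (1.29/9.30)² = 3.136 μSv/h
B: 48.0 × (1.70/17.0)² = 0.4800 μSv/h
C: 4.74 × (2.20/9.30)² = 0.2653 μSv/h
Total = 3.136 + 0.4800 + 0.2653 = 3.881 μSv/h.

3.88 μSv/h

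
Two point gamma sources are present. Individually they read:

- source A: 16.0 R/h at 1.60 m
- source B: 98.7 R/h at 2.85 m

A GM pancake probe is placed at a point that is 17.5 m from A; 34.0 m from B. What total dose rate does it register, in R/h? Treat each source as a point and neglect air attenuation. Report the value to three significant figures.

0.827 R/h

Each source contributes Iᵢ·(dᵢ/rᵢ)²; contributions add.
A: 16.0 × (1.60/17.5)² = 0.1337 R/h
B: 98.7 × (2.85/34.0)² = 0.6935 R/h
Total = 0.1337 + 0.6935 = 0.8272 R/h.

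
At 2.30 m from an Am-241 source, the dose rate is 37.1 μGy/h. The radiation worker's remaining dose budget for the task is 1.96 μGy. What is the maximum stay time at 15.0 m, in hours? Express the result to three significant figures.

2.25 h

By the inverse-square law, rate at 15.0 m:
(2.30/15.0)² = 0.02351, so 37.1 × 0.02351 = 0.8722 μGy/h.
Stay time = 1.96 μGy ÷ 0.8722 μGy/h = 2.247 h.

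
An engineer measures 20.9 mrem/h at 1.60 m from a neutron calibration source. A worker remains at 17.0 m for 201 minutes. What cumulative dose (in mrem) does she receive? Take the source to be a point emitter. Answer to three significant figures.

0.620 mrem

Applying the 1/r² law, rate at 17.0 m:
(1.60/17.0)² = 0.008858, so 20.9 × 0.008858 = 0.1851 mrem/h.
Dose = rate × time = 0.1851 mrem/h × 3.350 h = 0.6201 mrem.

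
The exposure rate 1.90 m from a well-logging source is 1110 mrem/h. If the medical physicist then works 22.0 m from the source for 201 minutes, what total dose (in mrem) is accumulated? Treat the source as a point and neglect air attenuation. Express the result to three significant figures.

27.7 mrem

By the inverse-square law, rate at 22.0 m:
(1.90/22.0)² = 0.007459, so 1110 × 0.007459 = 8.279 mrem/h.
Dose = rate × time = 8.279 mrem/h × 3.350 h = 27.73 mrem.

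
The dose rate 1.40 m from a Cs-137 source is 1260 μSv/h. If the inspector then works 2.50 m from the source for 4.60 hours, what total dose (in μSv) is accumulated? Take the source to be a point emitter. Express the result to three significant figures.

Intensity scales as (d₁/d₂)², so rate at 2.50 m:
(1.40/2.50)² = 0.3136, so 1260 × 0.3136 = 395.1 μSv/h.
Dose = rate × time = 395.1 μSv/h × 4.600 h = 1817 μSv.

1820 μSv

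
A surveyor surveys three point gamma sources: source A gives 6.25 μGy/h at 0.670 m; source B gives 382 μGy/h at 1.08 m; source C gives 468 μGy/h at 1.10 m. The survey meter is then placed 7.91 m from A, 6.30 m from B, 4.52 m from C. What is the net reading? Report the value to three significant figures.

By superposition, sum each source's inverse-square contribution:
A: 6.25 × (0.670/7.91)² = 0.04484 μGy/h
B: 382 × (1.08/6.30)² = 11.23 μGy/h
C: 468 × (1.10/4.52)² = 27.72 μGy/h
Total = 0.04484 + 11.23 + 27.72 = 38.99 μGy/h.

39.0 μGy/h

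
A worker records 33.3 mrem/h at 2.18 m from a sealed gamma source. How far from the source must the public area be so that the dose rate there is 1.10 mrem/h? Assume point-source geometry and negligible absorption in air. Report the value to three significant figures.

12.0 m

Intensity scales as (d₁/d₂)², so d₂ = d₁·√(I₁/I₂).
I₁/I₂ = 33.3/1.10 = 30.27, so d₂ = 2.18 × √30.27 = 11.99 m.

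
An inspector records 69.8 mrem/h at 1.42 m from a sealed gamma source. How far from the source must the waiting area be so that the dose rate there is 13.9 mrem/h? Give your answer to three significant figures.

3.18 m

Since intensity falls as 1/r², d₂ = d₁·√(I₁/I₂).
I₁/I₂ = 69.8/13.9 = 5.022, so d₂ = 1.42 × √5.022 = 3.182 m.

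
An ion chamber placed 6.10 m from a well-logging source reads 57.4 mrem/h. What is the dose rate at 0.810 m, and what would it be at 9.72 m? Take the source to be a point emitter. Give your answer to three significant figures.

Intensity scales as (d₁/d₂)², so
At 0.810 m: (6.10/0.810)² = 56.71, so 57.4 × 56.71 = 3255 mrem/h
At 9.72 m: (0.810/9.72)² = 0.006944, so 3255 × 0.006944 = 22.60 mrem/h.

3260 mrem/h; 22.6 mrem/h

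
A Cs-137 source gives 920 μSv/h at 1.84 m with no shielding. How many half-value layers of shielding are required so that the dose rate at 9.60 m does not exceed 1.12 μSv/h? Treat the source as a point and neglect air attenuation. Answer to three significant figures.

At 9.60 m, distance alone gives 920 × (1.84/9.60)² = 920 × 0.03674 = 33.80 μSv/h.
Further attenuation needed: 33.80/1.12 = 30.18.
n = log₂(30.18) = 4.916 half-value layers.

4.92 half-value layers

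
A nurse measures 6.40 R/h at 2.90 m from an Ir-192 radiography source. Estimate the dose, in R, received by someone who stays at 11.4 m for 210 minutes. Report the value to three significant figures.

1.45 R

Applying the 1/r² law, rate at 11.4 m:
6.40 × (2.90/11.4)² = 6.40 × 0.06471 = 0.4141 R/h.
Dose = rate × time = 0.4141 R/h × 3.500 h = 1.449 R.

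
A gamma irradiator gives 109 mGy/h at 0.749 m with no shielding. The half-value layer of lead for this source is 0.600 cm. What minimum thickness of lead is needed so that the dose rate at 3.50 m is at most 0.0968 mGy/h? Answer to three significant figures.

At 3.50 m, distance alone gives (0.749/3.50)² = 0.04580, so 109 × 0.04580 = 4.992 mGy/h.
Further attenuation needed: 4.992/0.0968 = 51.57.
n = log₂(51.57) = 5.688 half-value layers.
Thickness = 5.688 × 0.600 cm = 3.413 cm.

3.41 cm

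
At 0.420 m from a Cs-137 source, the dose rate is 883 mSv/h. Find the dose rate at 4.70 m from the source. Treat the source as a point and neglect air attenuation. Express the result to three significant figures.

7.05 mSv/h

Applying the 1/r² law, the rate at 4.70 m is
883 × (0.420/4.70)² = 883 × 0.007986 = 7.052 mSv/h.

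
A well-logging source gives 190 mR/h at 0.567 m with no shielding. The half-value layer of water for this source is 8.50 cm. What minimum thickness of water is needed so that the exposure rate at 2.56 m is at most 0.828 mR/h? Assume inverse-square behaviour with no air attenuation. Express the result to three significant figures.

29.7 cm

At 2.56 m, distance alone gives 190 × (0.567/2.56)² = 190 × 0.04906 = 9.321 mR/h.
Further attenuation needed: 9.321/0.828 = 11.26.
n = log₂(11.26) = 3.493 half-value layers.
Thickness = 3.493 × 8.50 cm = 29.69 cm.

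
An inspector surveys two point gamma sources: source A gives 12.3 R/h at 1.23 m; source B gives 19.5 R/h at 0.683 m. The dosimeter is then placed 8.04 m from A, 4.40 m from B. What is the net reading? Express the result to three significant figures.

Each source contributes Iᵢ·(dᵢ/rᵢ)²; contributions add.
A: 12.3 × (1.23/8.04)² = 0.2879 R/h
B: 19.5 × (0.683/4.40)² = 0.4699 R/h
Total = 0.2879 + 0.4699 = 0.7578 R/h.

0.758 R/h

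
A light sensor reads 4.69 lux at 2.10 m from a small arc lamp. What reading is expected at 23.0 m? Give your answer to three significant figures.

0.0391 lux

Applying the 1/r² law, the rate at 23.0 m is
(2.10/23.0)² = 0.008336, so 4.69 × 0.008336 = 0.03910 lux.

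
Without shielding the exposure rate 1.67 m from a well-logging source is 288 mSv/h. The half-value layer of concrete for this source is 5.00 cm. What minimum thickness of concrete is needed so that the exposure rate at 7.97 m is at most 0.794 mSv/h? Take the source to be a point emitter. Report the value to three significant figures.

20.0 cm

At 7.97 m, distance alone gives (1.67/7.97)² = 0.04391, so 288 × 0.04391 = 12.65 mSv/h.
Further attenuation needed: 12.65/0.794 = 15.93.
n = log₂(15.93) = 3.994 half-value layers.
Thickness = 3.994 × 5.00 cm = 19.97 cm.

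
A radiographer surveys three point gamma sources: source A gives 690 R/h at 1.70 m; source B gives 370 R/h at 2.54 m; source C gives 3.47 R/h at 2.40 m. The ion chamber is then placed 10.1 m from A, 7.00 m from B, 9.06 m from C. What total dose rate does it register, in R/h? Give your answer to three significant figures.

68.5 R/h

Each source contributes Iᵢ·(dᵢ/rᵢ)²; contributions add.
A: 690 × (1.70/10.1)² = 19.55 R/h
B: 370 × (2.54/7.00)² = 48.72 R/h
C: 3.47 × (2.40/9.06)² = 0.2435 R/h
Total = 19.55 + 48.72 + 0.2435 = 68.51 R/h.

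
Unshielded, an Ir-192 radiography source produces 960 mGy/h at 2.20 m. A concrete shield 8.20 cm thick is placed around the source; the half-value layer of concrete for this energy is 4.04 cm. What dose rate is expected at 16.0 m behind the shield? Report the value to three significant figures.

Distance alone: (2.20/16.0)² = 0.01891, so 960 × 0.01891 = 18.15 mGy/h.
Shield: 8.20/4.04 = 2.030 half-value layers → attenuation 2^(−2.030) = 0.2449.
Combined: 18.15 × 0.2449 = 4.445 mGy/h.

4.45 mGy/h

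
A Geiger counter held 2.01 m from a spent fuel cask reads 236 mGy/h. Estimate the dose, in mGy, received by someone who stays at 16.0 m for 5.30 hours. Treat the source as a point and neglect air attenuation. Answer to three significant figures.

19.7 mGy

Applying the 1/r² law, rate at 16.0 m:
236 × (2.01/16.0)² = 236 × 0.01578 = 3.724 mGy/h.
Dose = rate × time = 3.724 mGy/h × 5.300 h = 19.74 mGy.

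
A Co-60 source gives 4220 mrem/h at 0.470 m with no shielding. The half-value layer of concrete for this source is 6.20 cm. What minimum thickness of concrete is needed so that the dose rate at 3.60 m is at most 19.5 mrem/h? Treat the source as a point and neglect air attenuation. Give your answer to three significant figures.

At 3.60 m, distance alone gives (0.470/3.60)² = 0.01704, so 4220 × 0.01704 = 71.91 mrem/h.
Further attenuation needed: 71.91/19.5 = 3.688.
n = log₂(3.688) = 1.883 half-value layers.
Thickness = 1.883 × 6.20 cm = 11.67 cm.

11.7 cm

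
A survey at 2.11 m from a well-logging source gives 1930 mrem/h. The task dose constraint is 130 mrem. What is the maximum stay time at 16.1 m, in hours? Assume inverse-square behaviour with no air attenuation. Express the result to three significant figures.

3.92 h

By the inverse-square law, rate at 16.1 m:
(2.11/16.1)² = 0.01718, so 1930 × 0.01718 = 33.16 mrem/h.
Stay time = 130 mrem ÷ 33.16 mrem/h = 3.920 h.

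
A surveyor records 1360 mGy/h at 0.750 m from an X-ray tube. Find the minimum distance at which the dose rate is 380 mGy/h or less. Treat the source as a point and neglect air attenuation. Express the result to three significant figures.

Applying the 1/r² law, d₂ = d₁·√(I₁/I₂).
I₁/I₂ = 1360/380 = 3.579, so d₂ = 0.750 × √3.579 = 1.419 m.

1.42 m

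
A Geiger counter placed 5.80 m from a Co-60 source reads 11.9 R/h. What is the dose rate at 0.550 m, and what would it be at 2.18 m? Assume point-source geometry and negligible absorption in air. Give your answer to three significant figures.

Intensity scales as (d₁/d₂)², so
At 0.550 m: (5.80/0.550)² = 111.2, so 11.9 × 111.2 = 1323 R/h
At 2.18 m: (0.550/2.18)² = 0.06365, so 1323 × 0.06365 = 84.21 R/h.

1320 R/h; 84.2 R/h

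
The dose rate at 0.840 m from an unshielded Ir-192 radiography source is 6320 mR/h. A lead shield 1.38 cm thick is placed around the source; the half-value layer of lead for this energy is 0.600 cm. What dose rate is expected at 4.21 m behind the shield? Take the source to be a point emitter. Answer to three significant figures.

51.1 mR/h

Distance alone: 6320 × (0.840/4.21)² = 6320 × 0.03981 = 251.6 mR/h.
Shield: 1.38/0.600 = 2.300 half-value layers → attenuation 2^(−2.300) = 0.2031.
Combined: 251.6 × 0.2031 = 51.10 mR/h.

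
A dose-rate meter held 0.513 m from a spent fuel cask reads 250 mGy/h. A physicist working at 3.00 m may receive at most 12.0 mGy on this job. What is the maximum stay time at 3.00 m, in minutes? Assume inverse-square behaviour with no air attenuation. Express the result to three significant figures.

98.5 min

Using I₁d₁² = I₂d₂², rate at 3.00 m:
(0.513/3.00)² = 0.02924, so 250 × 0.02924 = 7.310 mGy/h.
Stay time = 12.0 mGy ÷ 7.310 mGy/h = 1.642 h = 98.52 min.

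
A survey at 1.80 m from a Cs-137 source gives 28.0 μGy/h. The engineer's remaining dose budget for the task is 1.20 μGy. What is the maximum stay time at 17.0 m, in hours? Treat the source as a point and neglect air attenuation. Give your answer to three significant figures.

3.82 h

By the inverse-square law, rate at 17.0 m:
28.0 × (1.80/17.0)² = 28.0 × 0.01121 = 0.3139 μGy/h.
Stay time = 1.20 μGy ÷ 0.3139 μGy/h = 3.823 h.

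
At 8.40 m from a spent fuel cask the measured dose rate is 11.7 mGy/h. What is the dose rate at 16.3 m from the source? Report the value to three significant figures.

By the inverse-square law, scaling from 8.40 m to 16.3 m:
(8.40/16.3)² = 0.2656, so 11.7 × 0.2656 = 3.108 mGy/h.

3.11 mGy/h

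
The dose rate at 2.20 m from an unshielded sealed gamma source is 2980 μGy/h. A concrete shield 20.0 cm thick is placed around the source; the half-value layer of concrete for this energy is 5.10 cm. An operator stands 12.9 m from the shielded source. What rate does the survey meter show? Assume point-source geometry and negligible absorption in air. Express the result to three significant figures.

5.72 μGy/h

Distance alone: 2980 × (2.20/12.9)² = 2980 × 0.02908 = 86.66 μGy/h.
Shield: 20.0/5.10 = 3.922 half-value layers → attenuation 2^(−3.922) = 0.06597.
Combined: 86.66 × 0.06597 = 5.717 μGy/h.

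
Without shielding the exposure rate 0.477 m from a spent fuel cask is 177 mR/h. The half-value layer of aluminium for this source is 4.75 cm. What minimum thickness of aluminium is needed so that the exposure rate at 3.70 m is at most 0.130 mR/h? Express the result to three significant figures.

At 3.70 m, distance alone gives 177 × (0.477/3.70)² = 177 × 0.01662 = 2.942 mR/h.
Further attenuation needed: 2.942/0.130 = 22.63.
n = log₂(22.63) = 4.500 half-value layers.
Thickness = 4.500 × 4.75 cm = 21.38 cm.

21.4 cm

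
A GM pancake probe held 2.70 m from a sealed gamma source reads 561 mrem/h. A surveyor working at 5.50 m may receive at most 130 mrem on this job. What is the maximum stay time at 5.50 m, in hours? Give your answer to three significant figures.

Intensity scales as (d₁/d₂)², so rate at 5.50 m:
561 × (2.70/5.50)² = 561 × 0.2410 = 135.2 mrem/h.
Stay time = 130 mrem ÷ 135.2 mrem/h = 0.9615 h.

0.962 h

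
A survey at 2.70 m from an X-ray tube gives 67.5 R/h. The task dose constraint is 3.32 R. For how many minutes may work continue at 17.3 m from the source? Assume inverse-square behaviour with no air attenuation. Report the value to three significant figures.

121 min

Intensity scales as (d₁/d₂)², so rate at 17.3 m:
(2.70/17.3)² = 0.02436, so 67.5 × 0.02436 = 1.644 R/h.
Stay time = 3.32 R ÷ 1.644 R/h = 2.019 h = 121.1 min.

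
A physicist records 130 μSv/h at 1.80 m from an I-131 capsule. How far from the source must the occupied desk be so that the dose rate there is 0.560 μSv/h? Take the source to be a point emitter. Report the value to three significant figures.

27.4 m

Applying the 1/r² law, d₂ = d₁·√(I₁/I₂).
I₁/I₂ = 130/0.560 = 232.1, so d₂ = 1.80 × √232.1 = 27.42 m.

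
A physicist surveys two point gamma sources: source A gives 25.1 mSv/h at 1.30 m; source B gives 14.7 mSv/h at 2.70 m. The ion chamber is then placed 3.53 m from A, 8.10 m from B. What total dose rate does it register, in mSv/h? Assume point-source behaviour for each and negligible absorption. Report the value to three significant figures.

5.04 mSv/h

By superposition, sum each source's inverse-square contribution:
A: 25.1 × (1.30/3.53)² = 3.404 mSv/h
B: 14.7 × (2.70/8.10)² = 1.633 mSv/h
Total = 3.404 + 1.633 = 5.037 mSv/h.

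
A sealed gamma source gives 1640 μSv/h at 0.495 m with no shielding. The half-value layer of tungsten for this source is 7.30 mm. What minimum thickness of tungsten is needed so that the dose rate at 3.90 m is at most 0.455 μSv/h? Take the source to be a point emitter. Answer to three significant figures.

42.8 mm

At 3.90 m, distance alone gives 1640 × (0.495/3.90)² = 1640 × 0.01611 = 26.42 μSv/h.
Further attenuation needed: 26.42/0.455 = 58.07.
n = log₂(58.07) = 5.860 half-value layers.
Thickness = 5.860 × 7.30 mm = 42.78 mm.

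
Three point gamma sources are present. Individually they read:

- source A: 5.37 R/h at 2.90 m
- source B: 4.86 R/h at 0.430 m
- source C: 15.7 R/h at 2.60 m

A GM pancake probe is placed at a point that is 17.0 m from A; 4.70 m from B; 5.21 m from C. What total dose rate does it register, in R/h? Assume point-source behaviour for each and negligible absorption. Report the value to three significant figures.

4.11 R/h

Each source contributes Iᵢ·(dᵢ/rᵢ)²; contributions add.
A: 5.37 × (2.90/17.0)² = 0.1563 R/h
B: 4.86 × (0.430/4.70)² = 0.04068 R/h
C: 15.7 × (2.60/5.21)² = 3.910 R/h
Total = 0.1563 + 0.04068 + 3.910 = 4.107 R/h.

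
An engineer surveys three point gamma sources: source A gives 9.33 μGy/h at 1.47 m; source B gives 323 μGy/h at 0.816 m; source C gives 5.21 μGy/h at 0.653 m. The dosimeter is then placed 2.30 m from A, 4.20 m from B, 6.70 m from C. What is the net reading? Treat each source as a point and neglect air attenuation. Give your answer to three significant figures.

Each source contributes Iᵢ·(dᵢ/rᵢ)²; contributions add.
A: 9.33 × (1.47/2.30)² = 3.811 μGy/h
B: 323 × (0.816/4.20)² = 12.19 μGy/h
C: 5.21 × (0.653/6.70)² = 0.04949 μGy/h
Total = 3.811 + 12.19 + 0.04949 = 16.05 μGy/h.

16.1 μGy/h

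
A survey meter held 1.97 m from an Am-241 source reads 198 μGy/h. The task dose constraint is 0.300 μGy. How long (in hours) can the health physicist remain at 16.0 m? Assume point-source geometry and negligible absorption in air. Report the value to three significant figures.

0.0999 h

Since intensity falls as 1/r², rate at 16.0 m:
(1.97/16.0)² = 0.01516, so 198 × 0.01516 = 3.002 μGy/h.
Stay time = 0.300 μGy ÷ 3.002 μGy/h = 0.09993 h.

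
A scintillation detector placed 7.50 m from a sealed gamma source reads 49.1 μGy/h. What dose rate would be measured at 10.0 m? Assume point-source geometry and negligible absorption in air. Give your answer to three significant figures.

27.6 μGy/h

Intensity scales as (d₁/d₂)², so scaling from 7.50 m to 10.0 m:
(7.50/10.0)² = 0.5625, so 49.1 × 0.5625 = 27.62 μGy/h.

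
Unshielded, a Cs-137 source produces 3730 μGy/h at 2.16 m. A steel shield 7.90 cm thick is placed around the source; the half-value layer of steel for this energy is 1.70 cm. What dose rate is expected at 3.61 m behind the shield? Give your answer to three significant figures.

Distance alone: (2.16/3.61)² = 0.3580, so 3730 × 0.3580 = 1335 μGy/h.
Shield: 7.90/1.70 = 4.647 half-value layers → attenuation 2^(−4.647) = 0.03991.
Combined: 1335 × 0.03991 = 53.28 μGy/h.

53.3 μGy/h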